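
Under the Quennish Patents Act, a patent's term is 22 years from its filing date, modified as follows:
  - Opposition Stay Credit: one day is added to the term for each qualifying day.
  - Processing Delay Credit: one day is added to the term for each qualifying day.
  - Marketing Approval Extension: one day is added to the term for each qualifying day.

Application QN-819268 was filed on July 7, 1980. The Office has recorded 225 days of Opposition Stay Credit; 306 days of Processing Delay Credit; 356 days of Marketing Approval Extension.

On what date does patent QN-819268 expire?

Base term: filing date + 22 years → 7 July 2002.
Opposition Stay Credit: +225 days → 17 February 2003.
Processing Delay Credit: +306 days → 20 December 2003.
Marketing Approval Extension: +356 days → 10 December 2004.

2004-12-10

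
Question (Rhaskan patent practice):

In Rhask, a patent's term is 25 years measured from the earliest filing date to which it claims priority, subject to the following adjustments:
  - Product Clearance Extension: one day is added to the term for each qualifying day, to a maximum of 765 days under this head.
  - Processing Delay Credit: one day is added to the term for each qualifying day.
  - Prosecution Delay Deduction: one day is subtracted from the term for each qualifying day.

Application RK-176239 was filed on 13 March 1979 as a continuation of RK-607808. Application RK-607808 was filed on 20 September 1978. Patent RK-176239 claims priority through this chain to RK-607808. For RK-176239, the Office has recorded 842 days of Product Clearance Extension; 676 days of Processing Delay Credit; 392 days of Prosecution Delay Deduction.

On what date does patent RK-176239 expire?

2006-08-04

Earliest priority filing: 20 September 1978.
Base term: 20 September 1978 + 25 years → 20 September 2003.
Product Clearance Extension: 842 days claimed exceeds the 765-day cap, so +765 days → 24 October 2005.
Processing Delay Credit: +676 days → 31 August 2007.
Prosecution Delay Deduction: −392 days → 4 August 2006.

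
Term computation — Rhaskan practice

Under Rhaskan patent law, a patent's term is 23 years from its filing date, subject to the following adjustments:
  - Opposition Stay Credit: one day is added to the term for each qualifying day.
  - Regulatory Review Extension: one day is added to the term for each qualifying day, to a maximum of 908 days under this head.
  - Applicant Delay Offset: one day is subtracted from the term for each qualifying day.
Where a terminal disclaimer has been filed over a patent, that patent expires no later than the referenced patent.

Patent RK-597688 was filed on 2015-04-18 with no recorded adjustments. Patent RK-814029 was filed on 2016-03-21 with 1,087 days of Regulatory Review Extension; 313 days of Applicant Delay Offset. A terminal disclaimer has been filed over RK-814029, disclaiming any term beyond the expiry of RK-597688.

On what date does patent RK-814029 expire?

April 18, 2038

Natural term of RK-814029:
  Base: filing + 23 years → 21 March 2039.
  Regulatory Review Extension: 1087 days claimed exceeds the 908-day cap, so +908 days → 14 September 2041.
  Applicant Delay Offset: −313 days → 5 November 2040.
Expiry of referenced patent RK-597688:
  Base: filing + 23 years → 18 April 2038.
Terminal disclaimer: RK-814029 expires on the earlier of 5 November 2040 and 18 April 2038.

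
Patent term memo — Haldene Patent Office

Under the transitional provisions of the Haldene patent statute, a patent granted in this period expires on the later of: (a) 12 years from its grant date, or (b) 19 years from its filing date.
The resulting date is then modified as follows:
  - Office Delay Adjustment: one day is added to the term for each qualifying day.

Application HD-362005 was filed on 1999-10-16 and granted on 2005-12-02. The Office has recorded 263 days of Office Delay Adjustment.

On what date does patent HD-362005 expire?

(a) grant + 12 years → 2 December 2017.
(b) filing + 19 years → 16 October 2018.
Later of the two: 16 October 2018.
Office Delay Adjustment: +263 days → 6 July 2019.

2019-07-06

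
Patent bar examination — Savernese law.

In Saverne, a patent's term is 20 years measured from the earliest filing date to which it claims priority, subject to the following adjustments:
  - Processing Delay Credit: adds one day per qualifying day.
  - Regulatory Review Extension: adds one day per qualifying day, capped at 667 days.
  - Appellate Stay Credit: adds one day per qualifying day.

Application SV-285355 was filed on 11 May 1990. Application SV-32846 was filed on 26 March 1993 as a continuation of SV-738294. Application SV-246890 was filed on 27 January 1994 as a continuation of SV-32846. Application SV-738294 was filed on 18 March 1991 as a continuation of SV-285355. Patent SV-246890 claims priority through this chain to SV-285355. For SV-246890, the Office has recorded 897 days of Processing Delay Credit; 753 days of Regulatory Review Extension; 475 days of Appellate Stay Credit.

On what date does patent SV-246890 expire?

Earliest priority filing: 11 May 1990.
Base term: 11 May 1990 + 20 years → 11 May 2010.
Processing Delay Credit: +897 days → 24 October 2012.
Regulatory Review Extension: 753 days claimed exceeds the 667-day cap, so +667 days → 22 August 2014.
Appellate Stay Credit: +475 days → 10 December 2015.

December 10, 2015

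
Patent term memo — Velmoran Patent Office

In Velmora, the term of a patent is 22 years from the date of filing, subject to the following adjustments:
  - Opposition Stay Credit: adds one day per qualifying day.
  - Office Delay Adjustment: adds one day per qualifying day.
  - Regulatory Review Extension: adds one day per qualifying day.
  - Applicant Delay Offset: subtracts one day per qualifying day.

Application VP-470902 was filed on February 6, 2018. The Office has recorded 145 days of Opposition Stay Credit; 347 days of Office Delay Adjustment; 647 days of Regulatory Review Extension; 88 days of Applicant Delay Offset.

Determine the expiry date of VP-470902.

2042-12-23

Base term: filing date + 22 years → 6 February 2040.
Opposition Stay Credit: +145 days → 30 June 2040.
Office Delay Adjustment: +347 days → 12 June 2041.
Regulatory Review Extension: +647 days → 21 March 2043.
Applicant Delay Offset: −88 days → 23 December 2042.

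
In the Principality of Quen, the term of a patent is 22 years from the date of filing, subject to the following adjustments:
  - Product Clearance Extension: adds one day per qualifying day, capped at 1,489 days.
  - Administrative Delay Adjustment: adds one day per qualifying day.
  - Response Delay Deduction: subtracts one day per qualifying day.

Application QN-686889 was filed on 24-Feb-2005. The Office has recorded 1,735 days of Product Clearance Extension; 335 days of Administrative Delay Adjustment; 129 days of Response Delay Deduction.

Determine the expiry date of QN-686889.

October 16, 2031

Base term: filing date + 22 years → 24 February 2027.
Product Clearance Extension: 1735 days claimed exceeds the 1489-day cap, so +1489 days → 24 March 2031.
Administrative Delay Adjustment: +335 days → 22 February 2032.
Response Delay Deduction: −129 days → 16 October 2031.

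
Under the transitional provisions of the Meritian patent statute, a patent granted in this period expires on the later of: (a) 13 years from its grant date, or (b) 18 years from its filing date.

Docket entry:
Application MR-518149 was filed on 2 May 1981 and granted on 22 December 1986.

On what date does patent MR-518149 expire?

(a) grant + 13 years → 22 December 1999.
(b) filing + 18 years → 2 May 1999.
Later of the two: 22 December 1999.

1999-12-22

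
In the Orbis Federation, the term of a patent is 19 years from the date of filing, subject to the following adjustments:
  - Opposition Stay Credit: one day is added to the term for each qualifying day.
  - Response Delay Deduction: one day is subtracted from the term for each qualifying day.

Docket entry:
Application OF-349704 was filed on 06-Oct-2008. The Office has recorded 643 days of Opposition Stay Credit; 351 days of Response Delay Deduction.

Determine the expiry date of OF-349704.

July 24, 2028

Base term: filing date + 19 years → 6 October 2027.
Opposition Stay Credit: +643 days → 10 July 2029.
Response Delay Deduction: −351 days → 24 July 2028.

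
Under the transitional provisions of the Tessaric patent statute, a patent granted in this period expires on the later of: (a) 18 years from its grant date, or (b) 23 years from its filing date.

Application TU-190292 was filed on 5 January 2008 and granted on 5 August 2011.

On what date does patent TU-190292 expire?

(a) grant + 18 years → 5 August 2029.
(b) filing + 23 years → 5 January 2031.
Later of the two: 5 January 2031.

January 5, 2031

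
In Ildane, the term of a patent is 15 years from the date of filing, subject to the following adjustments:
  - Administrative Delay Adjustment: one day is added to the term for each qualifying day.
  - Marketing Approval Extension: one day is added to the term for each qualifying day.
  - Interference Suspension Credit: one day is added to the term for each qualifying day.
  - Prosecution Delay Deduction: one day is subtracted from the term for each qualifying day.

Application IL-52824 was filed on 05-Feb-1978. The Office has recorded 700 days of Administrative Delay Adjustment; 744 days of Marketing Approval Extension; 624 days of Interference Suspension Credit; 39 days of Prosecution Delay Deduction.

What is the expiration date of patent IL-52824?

Base term: filing date + 15 years → 5 February 1993.
Administrative Delay Adjustment: +700 days → 6 January 1995.
Marketing Approval Extension: +744 days → 19 January 1997.
Interference Suspension Credit: +624 days → 5 October 1998.
Prosecution Delay Deduction: −39 days → 27 August 1998.

1998-08-27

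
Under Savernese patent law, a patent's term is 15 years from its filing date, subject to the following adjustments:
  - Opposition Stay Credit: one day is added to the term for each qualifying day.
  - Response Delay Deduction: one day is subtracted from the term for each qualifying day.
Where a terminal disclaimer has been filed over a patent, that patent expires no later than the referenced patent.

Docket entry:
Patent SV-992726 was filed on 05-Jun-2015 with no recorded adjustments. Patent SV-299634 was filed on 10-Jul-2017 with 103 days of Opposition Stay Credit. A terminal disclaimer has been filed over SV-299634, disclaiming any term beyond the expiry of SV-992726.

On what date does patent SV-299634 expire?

Natural term of SV-299634:
  Base: filing + 15 years → 10 July 2032.
  Opposition Stay Credit: +103 days → 21 October 2032.
Expiry of referenced patent SV-992726:
  Base: filing + 15 years → 5 June 2030.
Terminal disclaimer: SV-299634 expires on the earlier of 21 October 2032 and 5 June 2030.

2030-06-05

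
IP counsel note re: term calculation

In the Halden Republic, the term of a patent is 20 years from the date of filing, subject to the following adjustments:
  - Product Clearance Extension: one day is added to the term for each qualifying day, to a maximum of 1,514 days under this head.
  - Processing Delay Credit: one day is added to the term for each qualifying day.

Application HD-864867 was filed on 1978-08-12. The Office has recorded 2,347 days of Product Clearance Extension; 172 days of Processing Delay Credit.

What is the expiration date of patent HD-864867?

March 25, 2003

Base term: filing date + 20 years → 12 August 1998.
Product Clearance Extension: 2347 days claimed exceeds the 1514-day cap, so +1514 days → 4 October 2002.
Processing Delay Credit: +172 days → 25 March 2003.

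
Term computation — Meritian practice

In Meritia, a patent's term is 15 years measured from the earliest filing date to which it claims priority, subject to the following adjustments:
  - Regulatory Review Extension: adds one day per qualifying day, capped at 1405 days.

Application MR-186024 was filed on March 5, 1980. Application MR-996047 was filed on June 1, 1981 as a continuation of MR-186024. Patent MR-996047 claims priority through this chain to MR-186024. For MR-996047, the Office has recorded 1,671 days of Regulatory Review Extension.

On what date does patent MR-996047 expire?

Earliest priority filing: 5 March 1980.
Base term: 5 March 1980 + 15 years → 5 March 1995.
Regulatory Review Extension: 1671 days claimed exceeds the 1405-day cap, so +1405 days → 8 January 1999.

January 8, 1999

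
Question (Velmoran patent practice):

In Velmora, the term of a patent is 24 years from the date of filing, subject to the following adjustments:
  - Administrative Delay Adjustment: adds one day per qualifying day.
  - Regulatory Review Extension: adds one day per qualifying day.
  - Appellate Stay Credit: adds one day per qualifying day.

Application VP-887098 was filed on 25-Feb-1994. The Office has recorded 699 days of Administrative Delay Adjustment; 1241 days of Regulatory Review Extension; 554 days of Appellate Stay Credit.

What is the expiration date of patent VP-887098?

Base term: filing date + 24 years → 25 February 2018.
Administrative Delay Adjustment: +699 days → 25 January 2020.
Regulatory Review Extension: +1241 days → 19 June 2023.
Appellate Stay Credit: +554 days → 24 December 2024.

2024-12-24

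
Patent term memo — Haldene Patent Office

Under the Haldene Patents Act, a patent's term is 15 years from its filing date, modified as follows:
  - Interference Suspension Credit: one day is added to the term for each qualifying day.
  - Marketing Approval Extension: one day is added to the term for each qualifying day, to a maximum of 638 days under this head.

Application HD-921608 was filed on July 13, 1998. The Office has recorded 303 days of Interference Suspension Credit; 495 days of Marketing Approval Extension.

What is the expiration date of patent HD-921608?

September 19, 2015

Base term: filing date + 15 years → 13 July 2013.
Interference Suspension Credit: +303 days → 12 May 2014.
Marketing Approval Extension: 495 days (within the 638-day cap) → +495 days → 19 September 2015.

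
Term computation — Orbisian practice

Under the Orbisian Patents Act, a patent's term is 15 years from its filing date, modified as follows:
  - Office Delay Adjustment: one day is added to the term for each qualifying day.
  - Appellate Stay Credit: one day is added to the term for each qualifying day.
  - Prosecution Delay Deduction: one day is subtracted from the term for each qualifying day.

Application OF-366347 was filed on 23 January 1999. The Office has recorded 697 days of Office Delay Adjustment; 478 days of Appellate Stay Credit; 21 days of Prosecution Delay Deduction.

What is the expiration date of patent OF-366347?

Base term: filing date + 15 years → 23 January 2014.
Office Delay Adjustment: +697 days → 21 December 2015.
Appellate Stay Credit: +478 days → 12 April 2017.
Prosecution Delay Deduction: −21 days → 22 March 2017.

March 22, 2017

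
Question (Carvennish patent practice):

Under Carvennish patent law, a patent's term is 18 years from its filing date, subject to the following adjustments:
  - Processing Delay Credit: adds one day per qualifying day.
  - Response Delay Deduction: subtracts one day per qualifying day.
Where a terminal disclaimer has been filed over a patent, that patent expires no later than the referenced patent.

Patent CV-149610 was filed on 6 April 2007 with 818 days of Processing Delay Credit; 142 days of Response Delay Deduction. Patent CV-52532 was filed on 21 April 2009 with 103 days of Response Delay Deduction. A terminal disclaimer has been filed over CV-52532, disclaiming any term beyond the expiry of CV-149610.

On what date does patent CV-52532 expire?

Natural term of CV-52532:
  Base: filing + 18 years → 21 April 2027.
  Response Delay Deduction: −103 days → 8 January 2027.
Expiry of referenced patent CV-149610:
  Base: filing + 18 years → 6 April 2025.
  Processing Delay Credit: +818 days → 3 July 2027.
  Response Delay Deduction: −142 days → 11 February 2027.
Terminal disclaimer: CV-52532 expires on the earlier of 8 January 2027 and 11 February 2027.

2027-01-08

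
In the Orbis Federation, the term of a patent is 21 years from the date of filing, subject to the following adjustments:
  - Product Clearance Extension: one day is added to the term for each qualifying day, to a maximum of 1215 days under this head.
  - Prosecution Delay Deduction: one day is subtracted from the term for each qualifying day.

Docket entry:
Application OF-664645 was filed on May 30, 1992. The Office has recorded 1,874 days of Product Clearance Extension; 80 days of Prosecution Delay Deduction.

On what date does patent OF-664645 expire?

Base term: filing date + 21 years → 30 May 2013.
Product Clearance Extension: 1874 days claimed exceeds the 1215-day cap, so +1215 days → 26 September 2016.
Prosecution Delay Deduction: −80 days → 8 July 2016.

2016-07-08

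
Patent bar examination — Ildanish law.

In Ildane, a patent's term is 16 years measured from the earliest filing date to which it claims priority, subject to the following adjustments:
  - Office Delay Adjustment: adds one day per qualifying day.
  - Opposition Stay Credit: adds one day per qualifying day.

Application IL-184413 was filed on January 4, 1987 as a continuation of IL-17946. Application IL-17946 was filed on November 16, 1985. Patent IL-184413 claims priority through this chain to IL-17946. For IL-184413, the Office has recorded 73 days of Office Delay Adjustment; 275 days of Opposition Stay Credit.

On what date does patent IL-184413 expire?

Earliest priority filing: 16 November 1985.
Base term: 16 November 1985 + 16 years → 16 November 2001.
Office Delay Adjustment: +73 days → 28 January 2002.
Opposition Stay Credit: +275 days → 30 October 2002.

October 30, 2002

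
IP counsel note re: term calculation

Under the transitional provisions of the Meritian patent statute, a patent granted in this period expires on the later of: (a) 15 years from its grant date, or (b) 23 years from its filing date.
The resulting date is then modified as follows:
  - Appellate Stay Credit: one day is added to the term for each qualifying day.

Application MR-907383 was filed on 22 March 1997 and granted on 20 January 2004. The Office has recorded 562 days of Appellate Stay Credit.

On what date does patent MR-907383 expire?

2021-10-05

(a) grant + 15 years → 20 January 2019.
(b) filing + 23 years → 22 March 2020.
Later of the two: 22 March 2020.
Appellate Stay Credit: +562 days → 5 October 2021.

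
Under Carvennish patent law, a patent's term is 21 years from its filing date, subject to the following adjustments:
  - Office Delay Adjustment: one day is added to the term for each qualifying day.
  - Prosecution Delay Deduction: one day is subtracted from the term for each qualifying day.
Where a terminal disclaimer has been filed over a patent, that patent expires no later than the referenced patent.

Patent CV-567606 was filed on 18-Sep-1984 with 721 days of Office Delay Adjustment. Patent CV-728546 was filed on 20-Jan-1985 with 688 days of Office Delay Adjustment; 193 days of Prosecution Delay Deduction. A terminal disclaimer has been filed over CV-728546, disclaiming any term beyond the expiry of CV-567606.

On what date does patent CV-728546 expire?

2007-05-30

Natural term of CV-728546:
  Base: filing + 21 years → 20 January 2006.
  Office Delay Adjustment: +688 days → 9 December 2007.
  Prosecution Delay Deduction: −193 days → 30 May 2007.
Expiry of referenced patent CV-567606:
  Base: filing + 21 years → 18 September 2005.
  Office Delay Adjustment: +721 days → 9 September 2007.
Terminal disclaimer: CV-728546 expires on the earlier of 30 May 2007 and 9 September 2007.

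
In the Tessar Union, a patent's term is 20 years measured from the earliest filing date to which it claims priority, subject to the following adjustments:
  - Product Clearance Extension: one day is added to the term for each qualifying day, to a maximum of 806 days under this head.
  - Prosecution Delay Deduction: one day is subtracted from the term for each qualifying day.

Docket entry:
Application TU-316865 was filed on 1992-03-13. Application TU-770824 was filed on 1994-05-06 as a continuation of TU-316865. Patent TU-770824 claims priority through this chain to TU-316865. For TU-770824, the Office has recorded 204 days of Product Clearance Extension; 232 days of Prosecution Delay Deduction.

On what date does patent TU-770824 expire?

February 14, 2012

Earliest priority filing: 13 March 1992.
Base term: 13 March 1992 + 20 years → 13 March 2012.
Product Clearance Extension: 204 days (within the 806-day cap) → +204 days → 3 October 2012.
Prosecution Delay Deduction: −232 days → 14 February 2012.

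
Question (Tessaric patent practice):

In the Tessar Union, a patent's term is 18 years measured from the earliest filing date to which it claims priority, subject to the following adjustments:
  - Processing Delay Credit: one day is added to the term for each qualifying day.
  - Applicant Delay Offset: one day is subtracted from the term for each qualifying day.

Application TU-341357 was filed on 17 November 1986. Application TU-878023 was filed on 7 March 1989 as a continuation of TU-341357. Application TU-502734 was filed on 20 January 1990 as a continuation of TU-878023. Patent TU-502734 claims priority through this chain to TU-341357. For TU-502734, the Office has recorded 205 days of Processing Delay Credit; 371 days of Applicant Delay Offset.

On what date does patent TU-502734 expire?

Earliest priority filing: 17 November 1986.
Base term: 17 November 1986 + 18 years → 17 November 2004.
Processing Delay Credit: +205 days → 10 June 2005.
Applicant Delay Offset: −371 days → 4 June 2004.

2004-06-04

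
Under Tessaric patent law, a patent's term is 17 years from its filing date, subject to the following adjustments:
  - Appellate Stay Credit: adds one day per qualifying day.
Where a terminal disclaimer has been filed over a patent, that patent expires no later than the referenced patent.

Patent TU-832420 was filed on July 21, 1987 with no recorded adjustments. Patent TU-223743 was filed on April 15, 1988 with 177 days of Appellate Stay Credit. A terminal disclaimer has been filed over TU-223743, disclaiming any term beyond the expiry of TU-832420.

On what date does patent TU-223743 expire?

July 21, 2004

Natural term of TU-223743:
  Base: filing + 17 years → 15 April 2005.
  Appellate Stay Credit: +177 days → 9 October 2005.
Expiry of referenced patent TU-832420:
  Base: filing + 17 years → 21 July 2004.
Terminal disclaimer: TU-223743 expires on the earlier of 9 October 2005 and 21 July 2004.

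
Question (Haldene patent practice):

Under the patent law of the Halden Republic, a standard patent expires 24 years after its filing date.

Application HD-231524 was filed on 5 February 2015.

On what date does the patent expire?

2039-02-05

Filing date + 24 years → 5 February 2039.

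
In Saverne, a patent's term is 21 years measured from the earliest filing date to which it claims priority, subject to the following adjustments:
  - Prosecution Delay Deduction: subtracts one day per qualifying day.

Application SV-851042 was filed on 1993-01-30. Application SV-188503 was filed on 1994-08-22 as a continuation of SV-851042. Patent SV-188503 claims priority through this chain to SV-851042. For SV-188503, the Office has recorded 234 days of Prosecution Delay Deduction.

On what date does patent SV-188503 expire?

2013-06-10

Earliest priority filing: 30 January 1993.
Base term: 30 January 1993 + 21 years → 30 January 2014.
Prosecution Delay Deduction: −234 days → 10 June 2013.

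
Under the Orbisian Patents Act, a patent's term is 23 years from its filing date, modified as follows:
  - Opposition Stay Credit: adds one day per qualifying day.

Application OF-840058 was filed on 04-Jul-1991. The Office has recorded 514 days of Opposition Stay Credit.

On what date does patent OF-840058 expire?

Base term: filing date + 23 years → 4 July 2014.
Opposition Stay Credit: +514 days → 30 November 2015.

2015-11-30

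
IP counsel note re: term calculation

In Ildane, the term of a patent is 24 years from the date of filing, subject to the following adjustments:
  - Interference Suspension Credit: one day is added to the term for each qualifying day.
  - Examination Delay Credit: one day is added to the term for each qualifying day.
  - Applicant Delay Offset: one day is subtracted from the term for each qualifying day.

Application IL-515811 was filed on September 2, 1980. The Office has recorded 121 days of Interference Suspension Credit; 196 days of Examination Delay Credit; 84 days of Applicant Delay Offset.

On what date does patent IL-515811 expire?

Base term: filing date + 24 years → 2 September 2004.
Interference Suspension Credit: +121 days → 1 January 2005.
Examination Delay Credit: +196 days → 16 July 2005.
Applicant Delay Offset: −84 days → 23 April 2005.

2005-04-23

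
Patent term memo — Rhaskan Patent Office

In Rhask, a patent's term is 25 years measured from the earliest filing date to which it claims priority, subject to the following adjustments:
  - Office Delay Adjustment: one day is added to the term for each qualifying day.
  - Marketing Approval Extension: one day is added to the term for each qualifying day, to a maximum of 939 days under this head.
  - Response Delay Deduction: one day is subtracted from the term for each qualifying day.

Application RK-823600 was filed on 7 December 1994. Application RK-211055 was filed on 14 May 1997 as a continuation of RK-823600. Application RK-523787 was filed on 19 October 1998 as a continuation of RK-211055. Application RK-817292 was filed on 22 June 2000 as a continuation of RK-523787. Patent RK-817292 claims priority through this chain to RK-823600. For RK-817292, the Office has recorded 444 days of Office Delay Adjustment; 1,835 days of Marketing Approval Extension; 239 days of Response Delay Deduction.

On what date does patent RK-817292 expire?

Earliest priority filing: 7 December 1994.
Base term: 7 December 1994 + 25 years → 7 December 2019.
Office Delay Adjustment: +444 days → 23 February 2021.
Marketing Approval Extension: 1835 days claimed exceeds the 939-day cap, so +939 days → 20 September 2023.
Response Delay Deduction: −239 days → 24 January 2023.

2023-01-24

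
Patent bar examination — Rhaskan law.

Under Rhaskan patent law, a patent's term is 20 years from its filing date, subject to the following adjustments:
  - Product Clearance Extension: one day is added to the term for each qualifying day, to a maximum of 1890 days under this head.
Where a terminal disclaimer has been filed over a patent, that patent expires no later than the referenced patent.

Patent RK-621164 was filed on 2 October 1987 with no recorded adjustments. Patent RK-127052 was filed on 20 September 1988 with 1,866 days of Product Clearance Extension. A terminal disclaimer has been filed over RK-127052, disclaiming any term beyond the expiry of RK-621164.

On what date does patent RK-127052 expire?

October 2, 2007

Natural term of RK-127052:
  Base: filing + 20 years → 20 September 2008.
  Product Clearance Extension: 1866 days (within the 1890-day cap) → +1866 days → 30 October 2013.
Expiry of referenced patent RK-621164:
  Base: filing + 20 years → 2 October 2007.
Terminal disclaimer: RK-127052 expires on the earlier of 30 October 2013 and 2 October 2007.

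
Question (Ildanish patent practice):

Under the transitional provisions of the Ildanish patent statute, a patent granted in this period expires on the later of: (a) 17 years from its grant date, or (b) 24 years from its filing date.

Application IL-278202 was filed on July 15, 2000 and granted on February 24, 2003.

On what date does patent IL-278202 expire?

(a) grant + 17 years → 24 February 2020.
(b) filing + 24 years → 15 July 2024.
Later of the two: 15 July 2024.

July 15, 2024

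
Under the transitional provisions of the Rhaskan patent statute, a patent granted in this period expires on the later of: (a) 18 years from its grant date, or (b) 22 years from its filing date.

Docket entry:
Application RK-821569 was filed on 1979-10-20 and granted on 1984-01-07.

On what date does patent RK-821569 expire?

2002-01-07

(a) grant + 18 years → 7 January 2002.
(b) filing + 22 years → 20 October 2001.
Later of the two: 7 January 2002.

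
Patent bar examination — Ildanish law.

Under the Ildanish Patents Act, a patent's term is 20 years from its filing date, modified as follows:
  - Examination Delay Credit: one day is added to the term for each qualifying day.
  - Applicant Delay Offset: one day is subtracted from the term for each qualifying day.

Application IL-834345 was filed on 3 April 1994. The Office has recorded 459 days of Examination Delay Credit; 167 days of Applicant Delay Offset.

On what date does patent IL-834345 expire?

Base term: filing date + 20 years → 3 April 2014.
Examination Delay Credit: +459 days → 6 July 2015.
Applicant Delay Offset: −167 days → 20 January 2015.

2015-01-20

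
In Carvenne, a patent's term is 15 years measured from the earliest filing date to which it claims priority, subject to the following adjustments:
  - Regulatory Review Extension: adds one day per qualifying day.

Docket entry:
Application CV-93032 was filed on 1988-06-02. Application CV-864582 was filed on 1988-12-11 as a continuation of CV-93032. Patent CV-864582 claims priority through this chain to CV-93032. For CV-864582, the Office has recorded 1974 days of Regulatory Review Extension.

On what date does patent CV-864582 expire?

October 27, 2008

Earliest priority filing: 2 June 1988.
Base term: 2 June 1988 + 15 years → 2 June 2003.
Regulatory Review Extension: +1974 days → 27 October 2008.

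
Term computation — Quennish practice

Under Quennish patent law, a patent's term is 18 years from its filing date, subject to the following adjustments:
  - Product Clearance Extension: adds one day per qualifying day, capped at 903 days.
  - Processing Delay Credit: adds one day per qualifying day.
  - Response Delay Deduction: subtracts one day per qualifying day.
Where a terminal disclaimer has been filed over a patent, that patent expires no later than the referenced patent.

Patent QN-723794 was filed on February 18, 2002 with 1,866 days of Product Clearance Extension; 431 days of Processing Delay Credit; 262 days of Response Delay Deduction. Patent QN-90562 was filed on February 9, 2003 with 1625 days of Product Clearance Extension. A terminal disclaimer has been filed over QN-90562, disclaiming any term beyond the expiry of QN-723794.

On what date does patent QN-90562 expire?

Natural term of QN-90562:
  Base: filing + 18 years → 9 February 2021.
  Product Clearance Extension: 1625 days claimed exceeds the 903-day cap, so +903 days → 1 August 2023.
Expiry of referenced patent QN-723794:
  Base: filing + 18 years → 18 February 2020.
  Product Clearance Extension: 1866 days claimed exceeds the 903-day cap, so +903 days → 9 August 2022.
  Processing Delay Credit: +431 days → 14 October 2023.
  Response Delay Deduction: −262 days → 25 January 2023.
Terminal disclaimer: QN-90562 expires on the earlier of 1 August 2023 and 25 January 2023.

January 25, 2023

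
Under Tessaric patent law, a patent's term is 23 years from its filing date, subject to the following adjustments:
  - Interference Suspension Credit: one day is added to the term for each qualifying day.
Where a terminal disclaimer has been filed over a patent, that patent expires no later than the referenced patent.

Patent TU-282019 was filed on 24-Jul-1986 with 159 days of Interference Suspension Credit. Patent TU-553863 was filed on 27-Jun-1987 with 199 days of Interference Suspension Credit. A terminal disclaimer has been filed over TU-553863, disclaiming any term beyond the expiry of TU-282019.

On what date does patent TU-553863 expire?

December 30, 2009

Natural term of TU-553863:
  Base: filing + 23 years → 27 June 2010.
  Interference Suspension Credit: +199 days → 12 January 2011.
Expiry of referenced patent TU-282019:
  Base: filing + 23 years → 24 July 2009.
  Interference Suspension Credit: +159 days → 30 December 2009.
Terminal disclaimer: TU-553863 expires on the earlier of 12 January 2011 and 30 December 2009.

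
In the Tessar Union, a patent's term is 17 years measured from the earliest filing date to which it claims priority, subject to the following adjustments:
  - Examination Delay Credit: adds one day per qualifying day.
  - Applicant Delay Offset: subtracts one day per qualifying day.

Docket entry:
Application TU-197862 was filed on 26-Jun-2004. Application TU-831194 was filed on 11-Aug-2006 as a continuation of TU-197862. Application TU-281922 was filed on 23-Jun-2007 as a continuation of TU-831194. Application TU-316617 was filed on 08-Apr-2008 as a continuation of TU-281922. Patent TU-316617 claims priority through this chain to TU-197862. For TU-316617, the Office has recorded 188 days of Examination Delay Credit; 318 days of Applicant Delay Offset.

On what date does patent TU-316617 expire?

February 16, 2021

Earliest priority filing: 26 June 2004.
Base term: 26 June 2004 + 17 years → 26 June 2021.
Examination Delay Credit: +188 days → 31 December 2021.
Applicant Delay Offset: −318 days → 16 February 2021.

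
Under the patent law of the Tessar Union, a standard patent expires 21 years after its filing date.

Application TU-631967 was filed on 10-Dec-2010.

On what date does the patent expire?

2031-12-10

Filing date + 21 years → 10 December 2031.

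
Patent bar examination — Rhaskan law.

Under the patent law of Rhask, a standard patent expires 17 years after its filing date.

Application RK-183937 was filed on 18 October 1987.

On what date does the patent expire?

2004-10-18

Filing date + 17 years → 18 October 2004.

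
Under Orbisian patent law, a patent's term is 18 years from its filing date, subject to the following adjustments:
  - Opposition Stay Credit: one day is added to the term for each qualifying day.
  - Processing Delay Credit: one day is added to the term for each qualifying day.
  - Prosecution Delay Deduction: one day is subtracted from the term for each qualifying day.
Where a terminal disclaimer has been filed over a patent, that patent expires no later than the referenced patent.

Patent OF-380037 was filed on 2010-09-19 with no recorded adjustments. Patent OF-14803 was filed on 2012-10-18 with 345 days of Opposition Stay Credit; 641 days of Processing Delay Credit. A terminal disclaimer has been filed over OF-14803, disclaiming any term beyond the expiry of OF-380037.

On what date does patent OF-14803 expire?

2028-09-19

Natural term of OF-14803:
  Base: filing + 18 years → 18 October 2030.
  Opposition Stay Credit: +345 days → 28 September 2031.
  Processing Delay Credit: +641 days → 30 June 2033.
Expiry of referenced patent OF-380037:
  Base: filing + 18 years → 19 September 2028.
Terminal disclaimer: OF-14803 expires on the earlier of 30 June 2033 and 19 September 2028.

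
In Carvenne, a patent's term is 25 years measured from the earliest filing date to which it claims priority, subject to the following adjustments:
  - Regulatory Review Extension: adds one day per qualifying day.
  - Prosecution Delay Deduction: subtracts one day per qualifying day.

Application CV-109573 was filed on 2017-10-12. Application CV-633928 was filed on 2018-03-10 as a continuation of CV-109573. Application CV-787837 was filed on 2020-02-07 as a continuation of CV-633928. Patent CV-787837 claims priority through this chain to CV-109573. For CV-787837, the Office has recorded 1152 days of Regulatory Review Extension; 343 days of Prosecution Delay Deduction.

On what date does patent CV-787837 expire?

Earliest priority filing: 12 October 2017.
Base term: 12 October 2017 + 25 years → 12 October 2042.
Regulatory Review Extension: +1152 days → 7 December 2045.
Prosecution Delay Deduction: −343 days → 29 December 2044.

2044-12-29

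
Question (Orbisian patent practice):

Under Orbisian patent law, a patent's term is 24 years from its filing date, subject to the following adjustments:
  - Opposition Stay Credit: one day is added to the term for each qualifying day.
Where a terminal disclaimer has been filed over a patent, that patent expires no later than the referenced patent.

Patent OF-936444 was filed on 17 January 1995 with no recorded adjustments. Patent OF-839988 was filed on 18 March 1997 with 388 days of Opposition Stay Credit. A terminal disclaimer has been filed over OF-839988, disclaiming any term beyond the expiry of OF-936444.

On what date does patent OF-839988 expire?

January 17, 2019

Natural term of OF-839988:
  Base: filing + 24 years → 18 March 2021.
  Opposition Stay Credit: +388 days → 10 April 2022.
Expiry of referenced patent OF-936444:
  Base: filing + 24 years → 17 January 2019.
Terminal disclaimer: OF-839988 expires on the earlier of 10 April 2022 and 17 January 2019.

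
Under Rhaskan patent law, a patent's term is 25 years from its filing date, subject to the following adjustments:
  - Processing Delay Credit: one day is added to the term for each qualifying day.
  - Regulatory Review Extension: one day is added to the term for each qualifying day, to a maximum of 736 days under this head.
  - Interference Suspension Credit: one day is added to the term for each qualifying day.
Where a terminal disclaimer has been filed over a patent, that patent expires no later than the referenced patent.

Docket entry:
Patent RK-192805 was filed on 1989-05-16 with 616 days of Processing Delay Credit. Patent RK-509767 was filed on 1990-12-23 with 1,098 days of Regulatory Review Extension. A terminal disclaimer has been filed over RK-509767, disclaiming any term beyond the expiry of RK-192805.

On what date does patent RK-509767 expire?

January 22, 2016

Natural term of RK-509767:
  Base: filing + 25 years → 23 December 2015.
  Regulatory Review Extension: 1098 days claimed exceeds the 736-day cap, so +736 days → 28 December 2017.
Expiry of referenced patent RK-192805:
  Base: filing + 25 years → 16 May 2014.
  Processing Delay Credit: +616 days → 22 January 2016.
Terminal disclaimer: RK-509767 expires on the earlier of 28 December 2017 and 22 January 2016.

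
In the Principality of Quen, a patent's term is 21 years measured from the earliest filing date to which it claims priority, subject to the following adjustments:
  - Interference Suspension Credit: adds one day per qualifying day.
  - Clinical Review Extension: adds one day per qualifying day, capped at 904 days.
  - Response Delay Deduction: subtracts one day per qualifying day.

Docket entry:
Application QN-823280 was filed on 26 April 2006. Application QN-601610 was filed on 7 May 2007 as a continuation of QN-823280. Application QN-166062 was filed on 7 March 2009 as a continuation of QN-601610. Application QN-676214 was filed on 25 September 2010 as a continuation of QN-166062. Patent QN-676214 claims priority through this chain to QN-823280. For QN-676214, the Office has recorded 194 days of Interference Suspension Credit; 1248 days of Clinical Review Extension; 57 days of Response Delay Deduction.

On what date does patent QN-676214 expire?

2030-03-02

Earliest priority filing: 26 April 2006.
Base term: 26 April 2006 + 21 years → 26 April 2027.
Interference Suspension Credit: +194 days → 6 November 2027.
Clinical Review Extension: 1248 days claimed exceeds the 904-day cap, so +904 days → 28 April 2030.
Response Delay Deduction: −57 days → 2 March 2030.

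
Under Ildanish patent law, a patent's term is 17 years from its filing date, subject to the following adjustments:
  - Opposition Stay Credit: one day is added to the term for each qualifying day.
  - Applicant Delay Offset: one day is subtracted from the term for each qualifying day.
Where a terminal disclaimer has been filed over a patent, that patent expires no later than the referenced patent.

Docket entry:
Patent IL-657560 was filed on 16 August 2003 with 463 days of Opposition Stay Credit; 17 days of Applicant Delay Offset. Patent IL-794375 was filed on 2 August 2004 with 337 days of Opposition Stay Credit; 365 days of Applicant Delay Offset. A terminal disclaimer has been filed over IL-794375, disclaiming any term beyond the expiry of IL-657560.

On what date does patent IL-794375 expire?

Natural term of IL-794375:
  Base: filing + 17 years → 2 August 2021.
  Opposition Stay Credit: +337 days → 5 July 2022.
  Applicant Delay Offset: −365 days → 5 July 2021.
Expiry of referenced patent IL-657560:
  Base: filing + 17 years → 16 August 2020.
  Opposition Stay Credit: +463 days → 22 November 2021.
  Applicant Delay Offset: −17 days → 5 November 2021.
Terminal disclaimer: IL-794375 expires on the earlier of 5 July 2021 and 5 November 2021.

July 5, 2021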